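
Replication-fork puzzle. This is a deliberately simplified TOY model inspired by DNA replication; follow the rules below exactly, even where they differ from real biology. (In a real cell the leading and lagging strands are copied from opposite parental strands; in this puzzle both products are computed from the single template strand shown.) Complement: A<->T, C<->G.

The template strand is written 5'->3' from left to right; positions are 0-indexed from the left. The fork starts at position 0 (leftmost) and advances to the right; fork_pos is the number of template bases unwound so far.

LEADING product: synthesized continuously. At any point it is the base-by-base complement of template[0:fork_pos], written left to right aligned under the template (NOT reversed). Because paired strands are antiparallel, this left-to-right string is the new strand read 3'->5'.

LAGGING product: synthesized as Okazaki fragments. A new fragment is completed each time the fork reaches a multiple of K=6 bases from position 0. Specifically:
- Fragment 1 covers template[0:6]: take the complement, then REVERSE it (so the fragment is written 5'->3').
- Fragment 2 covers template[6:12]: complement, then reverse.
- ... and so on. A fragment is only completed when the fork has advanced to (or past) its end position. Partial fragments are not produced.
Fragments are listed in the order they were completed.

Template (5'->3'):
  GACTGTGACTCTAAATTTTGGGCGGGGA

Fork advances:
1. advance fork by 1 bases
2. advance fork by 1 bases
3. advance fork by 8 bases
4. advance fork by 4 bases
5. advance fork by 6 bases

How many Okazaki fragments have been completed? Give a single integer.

Step 1: advance 1 -> fork_pos = 0 + 1 = 1. Next multiple of 6 is 6 (not reached); still 0 fragment(s).
Step 2: advance 1 -> fork_pos = 1 + 1 = 2. Next multiple of 6 is 6 (not reached); still 0 fragment(s).
Step 3: advance 8 -> fork_pos = 2 + 8 = 10. Reached multiple(s) of 6: 6 -> fragment 1 completed (1 total).
Step 4: advance 4 -> fork_pos = 10 + 4 = 14. Reached multiple(s) of 6: 12 -> fragment 2 completed (2 total).
Step 5: advance 6 -> fork_pos = 14 + 6 = 20. Reached multiple(s) of 6: 18 -> fragment 3 completed (3 total).
Check: final fork_pos = 20; the multiples of 6 that are <= 20 are 6..18 -> 20 // 6 = 3 completed fragment(s).

Answer: 3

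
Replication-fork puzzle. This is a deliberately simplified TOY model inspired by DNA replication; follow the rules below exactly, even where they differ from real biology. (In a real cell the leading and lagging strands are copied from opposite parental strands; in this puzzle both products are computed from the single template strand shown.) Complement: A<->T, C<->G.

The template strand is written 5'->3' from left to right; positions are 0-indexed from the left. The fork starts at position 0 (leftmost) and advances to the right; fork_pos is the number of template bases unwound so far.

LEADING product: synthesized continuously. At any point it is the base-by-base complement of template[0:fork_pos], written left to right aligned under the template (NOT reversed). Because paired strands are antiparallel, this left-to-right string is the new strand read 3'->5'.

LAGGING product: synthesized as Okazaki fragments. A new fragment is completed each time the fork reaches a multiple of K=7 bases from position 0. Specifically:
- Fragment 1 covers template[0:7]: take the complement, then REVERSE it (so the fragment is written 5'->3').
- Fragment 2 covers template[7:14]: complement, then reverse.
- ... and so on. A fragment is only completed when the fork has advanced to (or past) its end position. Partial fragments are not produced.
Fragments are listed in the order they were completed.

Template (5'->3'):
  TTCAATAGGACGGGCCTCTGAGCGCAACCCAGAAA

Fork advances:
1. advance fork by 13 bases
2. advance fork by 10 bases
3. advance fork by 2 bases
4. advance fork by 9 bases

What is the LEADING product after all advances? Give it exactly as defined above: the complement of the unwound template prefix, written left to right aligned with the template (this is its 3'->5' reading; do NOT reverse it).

Step 1: advance 13 -> fork_pos = 0 + 13 = 13.
Step 2: advance 10 -> fork_pos = 13 + 10 = 23.
Step 3: advance 2 -> fork_pos = 23 + 2 = 25.
Step 4: advance 9 -> fork_pos = 25 + 9 = 34.
Unwound prefix: template[0:34] = TTCAATAGGACGGGCCTCTGAGCGCAACCCAGAA
Complement it base by base (A<->T, C<->G), keeping left-to-right order:
  [0:5] TTCAA -> AAGTT
  [5:10] TAGGA -> ATCCT
  [10:15] CGGGC -> GCCCG
  [15:20] CTCTG -> GAGAC
  [20:25] AGCGC -> TCGCG
  [25:30] AACCC -> TTGGG
  [30:34] AGAA -> TCTT
Concatenate: AAGTTATCCTGCCCGGAGACTCGCGTTGGGTCTT (length 34; written aligned with the template, i.e. 3'->5').

Answer: AAGTTATCCTGCCCGGAGACTCGCGTTGGGTCTT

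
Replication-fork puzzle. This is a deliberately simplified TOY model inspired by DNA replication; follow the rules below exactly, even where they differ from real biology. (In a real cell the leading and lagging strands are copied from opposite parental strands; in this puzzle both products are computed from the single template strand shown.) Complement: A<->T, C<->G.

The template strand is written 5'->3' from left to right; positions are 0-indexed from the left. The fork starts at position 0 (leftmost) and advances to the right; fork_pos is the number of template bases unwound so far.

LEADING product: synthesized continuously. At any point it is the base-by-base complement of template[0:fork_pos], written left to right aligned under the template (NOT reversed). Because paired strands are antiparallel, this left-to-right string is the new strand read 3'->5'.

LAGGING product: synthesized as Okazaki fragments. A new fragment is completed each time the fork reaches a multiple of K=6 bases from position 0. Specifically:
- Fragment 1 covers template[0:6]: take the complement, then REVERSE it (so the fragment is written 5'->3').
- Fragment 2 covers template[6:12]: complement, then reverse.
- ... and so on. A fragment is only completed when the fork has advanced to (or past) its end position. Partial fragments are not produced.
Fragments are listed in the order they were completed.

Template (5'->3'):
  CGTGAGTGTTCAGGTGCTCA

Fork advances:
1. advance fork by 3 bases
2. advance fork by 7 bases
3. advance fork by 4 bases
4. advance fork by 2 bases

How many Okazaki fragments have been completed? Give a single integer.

Step 1: advance 3 -> fork_pos = 0 + 3 = 3. Next multiple of 6 is 6 (not reached); still 0 fragment(s).
Step 2: advance 7 -> fork_pos = 3 + 7 = 10. Reached multiple(s) of 6: 6 -> fragment 1 completed (1 total).
Step 3: advance 4 -> fork_pos = 10 + 4 = 14. Reached multiple(s) of 6: 12 -> fragment 2 completed (2 total).
Step 4: advance 2 -> fork_pos = 14 + 2 = 16. Next multiple of 6 is 18 (not reached); still 2 fragment(s).
Check: final fork_pos = 16; the multiples of 6 that are <= 16 are 6..12 -> 16 // 6 = 2 completed fragment(s).

Answer: 2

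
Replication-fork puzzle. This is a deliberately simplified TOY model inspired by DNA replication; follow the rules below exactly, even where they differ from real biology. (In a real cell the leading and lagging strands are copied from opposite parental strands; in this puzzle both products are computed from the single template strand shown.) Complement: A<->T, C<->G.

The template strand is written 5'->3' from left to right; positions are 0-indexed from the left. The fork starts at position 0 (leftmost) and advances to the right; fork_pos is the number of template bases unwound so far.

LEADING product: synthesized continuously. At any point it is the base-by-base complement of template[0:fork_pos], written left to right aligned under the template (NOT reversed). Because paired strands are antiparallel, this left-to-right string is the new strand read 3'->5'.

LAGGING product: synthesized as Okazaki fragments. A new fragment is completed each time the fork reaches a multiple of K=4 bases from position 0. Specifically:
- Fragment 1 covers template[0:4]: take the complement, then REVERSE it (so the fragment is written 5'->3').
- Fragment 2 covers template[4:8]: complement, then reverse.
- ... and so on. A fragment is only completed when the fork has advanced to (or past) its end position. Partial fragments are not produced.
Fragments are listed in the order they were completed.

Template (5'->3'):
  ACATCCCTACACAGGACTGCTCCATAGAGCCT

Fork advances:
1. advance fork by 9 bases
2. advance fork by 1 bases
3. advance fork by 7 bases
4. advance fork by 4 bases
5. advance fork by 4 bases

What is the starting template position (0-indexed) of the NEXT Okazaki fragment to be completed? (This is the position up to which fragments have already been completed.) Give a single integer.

Step 1: advance 9 -> fork_pos = 0 + 9 = 9. Reached multiple(s) of 4: 4, 8 -> fragments 1-2 completed (2 total).
Step 2: advance 1 -> fork_pos = 9 + 1 = 10. Next multiple of 4 is 12 (not reached); still 2 fragment(s).
Step 3: advance 7 -> fork_pos = 10 + 7 = 17. Reached multiple(s) of 4: 12, 16 -> fragments 3-4 completed (4 total).
Step 4: advance 4 -> fork_pos = 17 + 4 = 21. Reached multiple(s) of 4: 20 -> fragment 5 completed (5 total).
Step 5: advance 4 -> fork_pos = 21 + 4 = 25. Reached multiple(s) of 4: 24 -> fragment 6 completed (6 total).
6 fragment(s) completed, covering template[0:24] (6 x 4 = 24). The next fragment, fragment 7, covers template[24:28], so it starts at position 24.

Answer: 24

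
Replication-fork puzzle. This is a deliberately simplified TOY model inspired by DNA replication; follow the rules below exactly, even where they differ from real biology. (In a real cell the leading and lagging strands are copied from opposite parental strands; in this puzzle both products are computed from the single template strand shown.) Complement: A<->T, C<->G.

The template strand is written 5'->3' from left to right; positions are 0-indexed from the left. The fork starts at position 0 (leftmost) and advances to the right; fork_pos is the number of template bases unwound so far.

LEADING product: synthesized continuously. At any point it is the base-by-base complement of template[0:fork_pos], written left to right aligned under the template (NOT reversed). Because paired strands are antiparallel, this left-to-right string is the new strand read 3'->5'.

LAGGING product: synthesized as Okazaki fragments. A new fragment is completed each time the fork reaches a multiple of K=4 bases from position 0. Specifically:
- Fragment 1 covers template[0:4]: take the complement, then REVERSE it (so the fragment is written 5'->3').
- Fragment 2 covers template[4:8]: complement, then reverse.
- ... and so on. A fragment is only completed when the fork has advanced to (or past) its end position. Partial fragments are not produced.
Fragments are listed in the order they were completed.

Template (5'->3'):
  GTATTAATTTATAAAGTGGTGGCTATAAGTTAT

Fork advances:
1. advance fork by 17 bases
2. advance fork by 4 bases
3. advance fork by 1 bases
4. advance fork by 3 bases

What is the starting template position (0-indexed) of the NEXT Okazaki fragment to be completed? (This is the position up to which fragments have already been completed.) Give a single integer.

Step 1: advance 17 -> fork_pos = 0 + 17 = 17. Reached multiple(s) of 4: 4, 8, 12, 16 -> fragments 1-4 completed (4 total).
Step 2: advance 4 -> fork_pos = 17 + 4 = 21. Reached multiple(s) of 4: 20 -> fragment 5 completed (5 total).
Step 3: advance 1 -> fork_pos = 21 + 1 = 22. Next multiple of 4 is 24 (not reached); still 5 fragment(s).
Step 4: advance 3 -> fork_pos = 22 + 3 = 25. Reached multiple(s) of 4: 24 -> fragment 6 completed (6 total).
6 fragment(s) completed, covering template[0:24] (6 x 4 = 24). The next fragment, fragment 7, covers template[24:28], so it starts at position 24.

Answer: 24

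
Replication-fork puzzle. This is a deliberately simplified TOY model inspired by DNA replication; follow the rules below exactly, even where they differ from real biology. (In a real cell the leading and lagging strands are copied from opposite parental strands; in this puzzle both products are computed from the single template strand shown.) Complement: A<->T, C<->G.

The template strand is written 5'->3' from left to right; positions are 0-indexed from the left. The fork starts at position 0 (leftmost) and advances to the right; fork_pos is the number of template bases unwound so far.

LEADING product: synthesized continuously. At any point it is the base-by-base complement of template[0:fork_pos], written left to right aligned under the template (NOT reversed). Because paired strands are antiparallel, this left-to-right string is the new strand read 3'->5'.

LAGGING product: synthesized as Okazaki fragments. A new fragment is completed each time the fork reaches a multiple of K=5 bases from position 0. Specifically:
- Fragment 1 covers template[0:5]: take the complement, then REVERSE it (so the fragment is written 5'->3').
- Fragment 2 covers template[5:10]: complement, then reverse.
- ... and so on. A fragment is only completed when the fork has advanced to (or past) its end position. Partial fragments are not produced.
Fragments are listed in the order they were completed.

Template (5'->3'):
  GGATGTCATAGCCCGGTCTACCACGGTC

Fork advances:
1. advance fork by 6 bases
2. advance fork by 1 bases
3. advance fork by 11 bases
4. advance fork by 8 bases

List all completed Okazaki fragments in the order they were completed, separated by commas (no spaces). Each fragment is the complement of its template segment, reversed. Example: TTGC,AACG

Step 1: advance 6 -> fork_pos = 0 + 6 = 6. Reached multiple(s) of 5: 5 -> fragment 1 completed (1 total).
Step 2: advance 1 -> fork_pos = 6 + 1 = 7. Next multiple of 5 is 10 (not reached); still 1 fragment(s).
Step 3: advance 11 -> fork_pos = 7 + 11 = 18. Reached multiple(s) of 5: 10, 15 -> fragments 2-3 completed (3 total).
Step 4: advance 8 -> fork_pos = 18 + 8 = 26. Reached multiple(s) of 5: 20, 25 -> fragments 4-5 completed (5 total).
Final fork_pos = 26, so 5 fragment(s) are complete. Build each: template segment -> complement -> reverse.
Fragment 1: template[0:5] = GGATG -> complement CCTAC -> reversed CATCC
Fragment 2: template[5:10] = TCATA -> complement AGTAT -> reversed TATGA
Fragment 3: template[10:15] = GCCCG -> complement CGGGC -> reversed CGGGC
Fragment 4: template[15:20] = GTCTA -> complement CAGAT -> reversed TAGAC
Fragment 5: template[20:25] = CCACG -> complement GGTGC -> reversed CGTGG

Answer: CATCC,TATGA,CGGGC,TAGAC,CGTGG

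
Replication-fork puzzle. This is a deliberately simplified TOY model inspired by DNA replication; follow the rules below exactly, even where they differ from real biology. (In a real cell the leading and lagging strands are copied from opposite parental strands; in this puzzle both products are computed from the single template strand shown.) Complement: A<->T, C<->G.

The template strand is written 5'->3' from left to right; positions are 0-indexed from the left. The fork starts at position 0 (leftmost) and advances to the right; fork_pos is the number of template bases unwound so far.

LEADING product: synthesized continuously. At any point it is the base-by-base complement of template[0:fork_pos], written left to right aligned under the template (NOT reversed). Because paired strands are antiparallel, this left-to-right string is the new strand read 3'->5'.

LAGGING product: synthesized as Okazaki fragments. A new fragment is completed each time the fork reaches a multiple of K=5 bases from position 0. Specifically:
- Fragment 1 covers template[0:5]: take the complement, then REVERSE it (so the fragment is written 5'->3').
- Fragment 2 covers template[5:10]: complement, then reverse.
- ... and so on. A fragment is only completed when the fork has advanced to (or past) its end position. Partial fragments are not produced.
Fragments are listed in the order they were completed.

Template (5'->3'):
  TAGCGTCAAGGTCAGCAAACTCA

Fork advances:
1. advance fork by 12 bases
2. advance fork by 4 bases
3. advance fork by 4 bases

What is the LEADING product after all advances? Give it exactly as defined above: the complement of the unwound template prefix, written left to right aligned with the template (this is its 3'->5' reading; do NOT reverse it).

Step 1: advance 12 -> fork_pos = 0 + 12 = 12.
Step 2: advance 4 -> fork_pos = 12 + 4 = 16.
Step 3: advance 4 -> fork_pos = 16 + 4 = 20.
Unwound prefix: template[0:20] = TAGCGTCAAGGTCAGCAAAC
Complement it base by base (A<->T, C<->G), keeping left-to-right order:
  [0:5] TAGCG -> ATCGC
  [5:10] TCAAG -> AGTTC
  [10:15] GTCAG -> CAGTC
  [15:20] CAAAC -> GTTTG
Concatenate: ATCGCAGTTCCAGTCGTTTG (length 20; written aligned with the template, i.e. 3'->5').

Answer: ATCGCAGTTCCAGTCGTTTG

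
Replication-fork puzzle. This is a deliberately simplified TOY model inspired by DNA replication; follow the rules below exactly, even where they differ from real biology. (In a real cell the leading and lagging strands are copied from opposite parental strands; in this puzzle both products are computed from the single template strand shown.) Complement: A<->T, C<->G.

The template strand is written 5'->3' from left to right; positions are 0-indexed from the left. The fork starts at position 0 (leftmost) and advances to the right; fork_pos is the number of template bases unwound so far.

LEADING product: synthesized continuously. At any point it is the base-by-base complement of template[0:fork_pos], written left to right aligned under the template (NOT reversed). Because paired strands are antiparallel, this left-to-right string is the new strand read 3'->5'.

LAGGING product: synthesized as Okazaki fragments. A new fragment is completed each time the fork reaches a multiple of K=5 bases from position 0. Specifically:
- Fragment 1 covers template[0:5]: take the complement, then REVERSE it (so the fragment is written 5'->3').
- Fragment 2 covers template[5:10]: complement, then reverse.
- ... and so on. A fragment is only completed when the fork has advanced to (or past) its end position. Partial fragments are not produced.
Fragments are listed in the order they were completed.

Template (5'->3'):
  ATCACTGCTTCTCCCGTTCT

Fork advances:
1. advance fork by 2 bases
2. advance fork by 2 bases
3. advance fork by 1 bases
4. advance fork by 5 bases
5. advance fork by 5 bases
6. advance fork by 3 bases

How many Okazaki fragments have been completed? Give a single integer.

Step 1: advance 2 -> fork_pos = 0 + 2 = 2. Next multiple of 5 is 5 (not reached); still 0 fragment(s).
Step 2: advance 2 -> fork_pos = 2 + 2 = 4. Next multiple of 5 is 5 (not reached); still 0 fragment(s).
Step 3: advance 1 -> fork_pos = 4 + 1 = 5. Reached multiple(s) of 5: 5 -> fragment 1 completed (1 total).
Step 4: advance 5 -> fork_pos = 5 + 5 = 10. Reached multiple(s) of 5: 10 -> fragment 2 completed (2 total).
Step 5: advance 5 -> fork_pos = 10 + 5 = 15. Reached multiple(s) of 5: 15 -> fragment 3 completed (3 total).
Step 6: advance 3 -> fork_pos = 15 + 3 = 18. Next multiple of 5 is 20 (not reached); still 3 fragment(s).
Check: final fork_pos = 18; the multiples of 5 that are <= 18 are 5..15 -> 18 // 5 = 3 completed fragment(s).

Answer: 3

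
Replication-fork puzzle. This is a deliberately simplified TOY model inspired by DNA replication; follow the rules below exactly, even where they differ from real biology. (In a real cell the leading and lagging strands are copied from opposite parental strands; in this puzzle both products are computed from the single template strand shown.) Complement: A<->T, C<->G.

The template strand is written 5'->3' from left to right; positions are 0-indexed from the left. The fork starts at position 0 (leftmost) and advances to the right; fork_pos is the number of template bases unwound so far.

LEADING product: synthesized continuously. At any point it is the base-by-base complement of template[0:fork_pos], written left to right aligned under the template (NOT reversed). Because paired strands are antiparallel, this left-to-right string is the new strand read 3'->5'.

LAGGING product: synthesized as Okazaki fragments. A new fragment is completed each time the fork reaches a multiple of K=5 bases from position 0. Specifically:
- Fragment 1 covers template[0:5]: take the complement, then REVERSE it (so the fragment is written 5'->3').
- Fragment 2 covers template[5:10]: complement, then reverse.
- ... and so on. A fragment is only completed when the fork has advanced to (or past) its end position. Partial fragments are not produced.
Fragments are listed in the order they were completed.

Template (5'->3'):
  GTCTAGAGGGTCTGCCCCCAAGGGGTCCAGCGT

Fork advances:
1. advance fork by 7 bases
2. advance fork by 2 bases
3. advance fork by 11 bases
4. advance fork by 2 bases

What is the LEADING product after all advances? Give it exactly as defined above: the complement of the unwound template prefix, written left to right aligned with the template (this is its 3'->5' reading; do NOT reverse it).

Answer: CAGATCTCCCAGACGGGGGTTC

Derivation:
Step 1: advance 7 -> fork_pos = 0 + 7 = 7.
Step 2: advance 2 -> fork_pos = 7 + 2 = 9.
Step 3: advance 11 -> fork_pos = 9 + 11 = 20.
Step 4: advance 2 -> fork_pos = 20 + 2 = 22.
Unwound prefix: template[0:22] = GTCTAGAGGGTCTGCCCCCAAG
Complement it base by base (A<->T, C<->G), keeping left-to-right order:
  [0:5] GTCTA -> CAGAT
  [5:10] GAGGG -> CTCCC
  [10:15] TCTGC -> AGACG
  [15:20] CCCCA -> GGGGT
  [20:22] AG -> TC
Concatenate: CAGATCTCCCAGACGGGGGTTC (length 22; written aligned with the template, i.e. 3'->5').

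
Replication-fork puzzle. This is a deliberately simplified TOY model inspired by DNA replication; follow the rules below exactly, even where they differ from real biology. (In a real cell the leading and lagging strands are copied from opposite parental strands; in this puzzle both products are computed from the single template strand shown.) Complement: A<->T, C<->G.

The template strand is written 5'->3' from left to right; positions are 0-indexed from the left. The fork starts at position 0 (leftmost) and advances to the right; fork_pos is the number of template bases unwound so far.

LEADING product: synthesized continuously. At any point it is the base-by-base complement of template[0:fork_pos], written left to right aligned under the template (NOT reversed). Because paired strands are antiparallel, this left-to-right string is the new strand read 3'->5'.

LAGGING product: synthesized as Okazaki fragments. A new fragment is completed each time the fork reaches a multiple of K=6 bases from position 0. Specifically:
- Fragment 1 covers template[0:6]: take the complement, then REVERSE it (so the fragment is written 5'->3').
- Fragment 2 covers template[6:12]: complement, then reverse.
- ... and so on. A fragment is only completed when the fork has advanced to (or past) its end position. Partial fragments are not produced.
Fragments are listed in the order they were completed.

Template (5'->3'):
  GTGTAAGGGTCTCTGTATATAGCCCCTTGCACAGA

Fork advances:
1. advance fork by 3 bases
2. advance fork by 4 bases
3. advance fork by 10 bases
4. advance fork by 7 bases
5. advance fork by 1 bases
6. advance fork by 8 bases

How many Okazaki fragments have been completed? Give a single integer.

Answer: 5

Derivation:
Step 1: advance 3 -> fork_pos = 0 + 3 = 3. Next multiple of 6 is 6 (not reached); still 0 fragment(s).
Step 2: advance 4 -> fork_pos = 3 + 4 = 7. Reached multiple(s) of 6: 6 -> fragment 1 completed (1 total).
Step 3: advance 10 -> fork_pos = 7 + 10 = 17. Reached multiple(s) of 6: 12 -> fragment 2 completed (2 total).
Step 4: advance 7 -> fork_pos = 17 + 7 = 24. Reached multiple(s) of 6: 18, 24 -> fragments 3-4 completed (4 total).
Step 5: advance 1 -> fork_pos = 24 + 1 = 25. Next multiple of 6 is 30 (not reached); still 4 fragment(s).
Step 6: advance 8 -> fork_pos = 25 + 8 = 33. Reached multiple(s) of 6: 30 -> fragment 5 completed (5 total).
Check: final fork_pos = 33; the multiples of 6 that are <= 33 are 6..30 -> 33 // 6 = 5 completed fragment(s).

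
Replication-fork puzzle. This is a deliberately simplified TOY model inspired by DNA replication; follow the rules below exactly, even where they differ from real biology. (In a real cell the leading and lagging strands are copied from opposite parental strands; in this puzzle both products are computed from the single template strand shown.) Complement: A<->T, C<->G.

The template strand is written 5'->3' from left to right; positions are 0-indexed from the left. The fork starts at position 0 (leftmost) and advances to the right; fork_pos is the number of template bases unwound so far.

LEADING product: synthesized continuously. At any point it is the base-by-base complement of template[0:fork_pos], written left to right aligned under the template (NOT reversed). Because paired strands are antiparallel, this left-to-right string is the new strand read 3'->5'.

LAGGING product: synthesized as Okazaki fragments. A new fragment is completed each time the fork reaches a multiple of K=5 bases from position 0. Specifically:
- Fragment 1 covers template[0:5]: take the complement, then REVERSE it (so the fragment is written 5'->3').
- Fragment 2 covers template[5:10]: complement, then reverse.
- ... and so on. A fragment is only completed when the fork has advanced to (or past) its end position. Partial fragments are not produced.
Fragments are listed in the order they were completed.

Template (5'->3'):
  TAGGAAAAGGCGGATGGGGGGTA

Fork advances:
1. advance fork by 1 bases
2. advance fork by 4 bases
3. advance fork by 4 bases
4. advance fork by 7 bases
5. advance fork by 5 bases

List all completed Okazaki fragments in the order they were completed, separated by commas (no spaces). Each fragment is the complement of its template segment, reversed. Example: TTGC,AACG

Step 1: advance 1 -> fork_pos = 0 + 1 = 1. Next multiple of 5 is 5 (not reached); still 0 fragment(s).
Step 2: advance 4 -> fork_pos = 1 + 4 = 5. Reached multiple(s) of 5: 5 -> fragment 1 completed (1 total).
Step 3: advance 4 -> fork_pos = 5 + 4 = 9. Next multiple of 5 is 10 (not reached); still 1 fragment(s).
Step 4: advance 7 -> fork_pos = 9 + 7 = 16. Reached multiple(s) of 5: 10, 15 -> fragments 2-3 completed (3 total).
Step 5: advance 5 -> fork_pos = 16 + 5 = 21. Reached multiple(s) of 5: 20 -> fragment 4 completed (4 total).
Final fork_pos = 21, so 4 fragment(s) are complete. Build each: template segment -> complement -> reverse.
Fragment 1: template[0:5] = TAGGA -> complement ATCCT -> reversed TCCTA
Fragment 2: template[5:10] = AAAGG -> complement TTTCC -> reversed CCTTT
Fragment 3: template[10:15] = CGGAT -> complement GCCTA -> reversed ATCCG
Fragment 4: template[15:20] = GGGGG -> complement CCCCC -> reversed CCCCC

Answer: TCCTA,CCTTT,ATCCG,CCCCC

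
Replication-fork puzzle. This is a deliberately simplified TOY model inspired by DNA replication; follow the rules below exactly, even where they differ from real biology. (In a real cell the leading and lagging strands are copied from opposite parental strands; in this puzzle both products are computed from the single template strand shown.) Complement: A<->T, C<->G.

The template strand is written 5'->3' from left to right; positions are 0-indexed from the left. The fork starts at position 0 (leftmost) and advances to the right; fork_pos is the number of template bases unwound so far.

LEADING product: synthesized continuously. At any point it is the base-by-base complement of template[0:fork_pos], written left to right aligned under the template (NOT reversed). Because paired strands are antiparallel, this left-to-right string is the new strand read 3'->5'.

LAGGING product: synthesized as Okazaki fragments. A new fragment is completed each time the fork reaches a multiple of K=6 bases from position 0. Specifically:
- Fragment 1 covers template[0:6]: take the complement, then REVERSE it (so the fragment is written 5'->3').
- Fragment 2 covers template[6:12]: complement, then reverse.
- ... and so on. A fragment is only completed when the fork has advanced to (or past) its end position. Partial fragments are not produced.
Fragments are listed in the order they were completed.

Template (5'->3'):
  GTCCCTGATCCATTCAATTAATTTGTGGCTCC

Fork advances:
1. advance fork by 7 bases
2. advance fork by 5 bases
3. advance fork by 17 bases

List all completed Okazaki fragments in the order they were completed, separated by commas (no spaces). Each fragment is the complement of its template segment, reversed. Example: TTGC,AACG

Answer: AGGGAC,TGGATC,ATTGAA,AAATTA

Derivation:
Step 1: advance 7 -> fork_pos = 0 + 7 = 7. Reached multiple(s) of 6: 6 -> fragment 1 completed (1 total).
Step 2: advance 5 -> fork_pos = 7 + 5 = 12. Reached multiple(s) of 6: 12 -> fragment 2 completed (2 total).
Step 3: advance 17 -> fork_pos = 12 + 17 = 29. Reached multiple(s) of 6: 18, 24 -> fragments 3-4 completed (4 total).
Final fork_pos = 29, so 4 fragment(s) are complete. Build each: template segment -> complement -> reverse.
Fragment 1: template[0:6] = GTCCCT -> complement CAGGGA -> reversed AGGGAC
Fragment 2: template[6:12] = GATCCA -> complement CTAGGT -> reversed TGGATC
Fragment 3: template[12:18] = TTCAAT -> complement AAGTTA -> reversed ATTGAA
Fragment 4: template[18:24] = TAATTT -> complement ATTAAA -> reversed AAATTA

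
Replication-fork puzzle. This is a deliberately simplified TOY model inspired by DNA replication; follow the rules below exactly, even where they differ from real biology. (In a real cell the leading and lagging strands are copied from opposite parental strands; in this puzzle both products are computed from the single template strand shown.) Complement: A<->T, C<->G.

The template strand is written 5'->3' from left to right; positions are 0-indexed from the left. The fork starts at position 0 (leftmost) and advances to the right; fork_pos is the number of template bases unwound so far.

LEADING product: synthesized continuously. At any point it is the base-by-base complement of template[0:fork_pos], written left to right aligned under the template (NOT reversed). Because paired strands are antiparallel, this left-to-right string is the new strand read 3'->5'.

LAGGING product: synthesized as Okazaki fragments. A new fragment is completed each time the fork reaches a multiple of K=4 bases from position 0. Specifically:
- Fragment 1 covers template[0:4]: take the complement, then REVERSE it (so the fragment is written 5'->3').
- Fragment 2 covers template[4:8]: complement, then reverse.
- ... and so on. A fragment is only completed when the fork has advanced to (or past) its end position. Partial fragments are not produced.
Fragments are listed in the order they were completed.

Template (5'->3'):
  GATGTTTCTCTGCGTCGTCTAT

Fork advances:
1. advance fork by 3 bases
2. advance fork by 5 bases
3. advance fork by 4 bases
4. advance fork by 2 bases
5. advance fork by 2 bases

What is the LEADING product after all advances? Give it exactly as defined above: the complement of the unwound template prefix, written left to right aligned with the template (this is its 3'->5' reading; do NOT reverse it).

Step 1: advance 3 -> fork_pos = 0 + 3 = 3.
Step 2: advance 5 -> fork_pos = 3 + 5 = 8.
Step 3: advance 4 -> fork_pos = 8 + 4 = 12.
Step 4: advance 2 -> fork_pos = 12 + 2 = 14.
Step 5: advance 2 -> fork_pos = 14 + 2 = 16.
Unwound prefix: template[0:16] = GATGTTTCTCTGCGTC
Complement it base by base (A<->T, C<->G), keeping left-to-right order:
  [0:5] GATGT -> CTACA
  [5:10] TTCTC -> AAGAG
  [10:15] TGCGT -> ACGCA
  [15:16] C -> G
Concatenate: CTACAAAGAGACGCAG (length 16; written aligned with the template, i.e. 3'->5').

Answer: CTACAAAGAGACGCAG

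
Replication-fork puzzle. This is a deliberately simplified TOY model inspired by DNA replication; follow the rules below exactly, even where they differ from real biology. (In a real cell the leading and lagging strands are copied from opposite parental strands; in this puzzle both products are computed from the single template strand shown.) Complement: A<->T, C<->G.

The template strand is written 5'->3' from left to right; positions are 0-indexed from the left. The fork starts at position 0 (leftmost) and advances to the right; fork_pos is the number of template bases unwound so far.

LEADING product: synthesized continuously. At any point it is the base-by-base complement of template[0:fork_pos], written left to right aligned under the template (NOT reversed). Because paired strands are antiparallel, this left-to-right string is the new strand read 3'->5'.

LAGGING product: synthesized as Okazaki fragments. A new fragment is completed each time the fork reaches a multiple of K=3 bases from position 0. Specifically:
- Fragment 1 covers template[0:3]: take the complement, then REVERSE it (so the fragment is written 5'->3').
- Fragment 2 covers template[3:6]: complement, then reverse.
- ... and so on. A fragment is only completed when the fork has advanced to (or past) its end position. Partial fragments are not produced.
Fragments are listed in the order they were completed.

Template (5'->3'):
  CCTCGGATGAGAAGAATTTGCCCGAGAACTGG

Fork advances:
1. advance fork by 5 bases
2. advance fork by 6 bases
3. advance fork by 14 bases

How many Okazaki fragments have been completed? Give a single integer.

Step 1: advance 5 -> fork_pos = 0 + 5 = 5. Reached multiple(s) of 3: 3 -> fragment 1 completed (1 total).
Step 2: advance 6 -> fork_pos = 5 + 6 = 11. Reached multiple(s) of 3: 6, 9 -> fragments 2-3 completed (3 total).
Step 3: advance 14 -> fork_pos = 11 + 14 = 25. Reached multiple(s) of 3: 12, 15, 18, 21, 24 -> fragments 4-8 completed (8 total).
Check: final fork_pos = 25; the multiples of 3 that are <= 25 are 3..24 -> 25 // 3 = 8 completed fragment(s).

Answer: 8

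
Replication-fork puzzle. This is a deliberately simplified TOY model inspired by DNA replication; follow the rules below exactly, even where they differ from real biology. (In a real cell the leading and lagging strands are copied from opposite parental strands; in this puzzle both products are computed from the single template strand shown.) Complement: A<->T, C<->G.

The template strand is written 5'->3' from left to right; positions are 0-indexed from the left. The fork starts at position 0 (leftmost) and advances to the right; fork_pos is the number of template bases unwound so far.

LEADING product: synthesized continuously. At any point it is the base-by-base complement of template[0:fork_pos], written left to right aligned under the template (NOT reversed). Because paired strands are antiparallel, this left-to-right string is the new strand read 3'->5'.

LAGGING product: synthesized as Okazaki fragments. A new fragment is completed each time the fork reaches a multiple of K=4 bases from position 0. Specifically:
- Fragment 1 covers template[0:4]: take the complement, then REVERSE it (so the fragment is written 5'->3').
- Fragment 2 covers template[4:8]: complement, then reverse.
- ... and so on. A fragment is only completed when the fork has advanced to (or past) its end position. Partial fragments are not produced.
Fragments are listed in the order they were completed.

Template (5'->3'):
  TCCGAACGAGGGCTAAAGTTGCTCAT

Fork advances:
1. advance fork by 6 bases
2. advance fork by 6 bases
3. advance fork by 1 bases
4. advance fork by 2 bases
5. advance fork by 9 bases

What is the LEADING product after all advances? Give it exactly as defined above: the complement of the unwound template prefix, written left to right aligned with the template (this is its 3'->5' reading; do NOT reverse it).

Answer: AGGCTTGCTCCCGATTTCAACGAG

Derivation:
Step 1: advance 6 -> fork_pos = 0 + 6 = 6.
Step 2: advance 6 -> fork_pos = 6 + 6 = 12.
Step 3: advance 1 -> fork_pos = 12 + 1 = 13.
Step 4: advance 2 -> fork_pos = 13 + 2 = 15.
Step 5: advance 9 -> fork_pos = 15 + 9 = 24.
Unwound prefix: template[0:24] = TCCGAACGAGGGCTAAAGTTGCTC
Complement it base by base (A<->T, C<->G), keeping left-to-right order:
  [0:5] TCCGA -> AGGCT
  [5:10] ACGAG -> TGCTC
  [10:15] GGCTA -> CCGAT
  [15:20] AAGTT -> TTCAA
  [20:24] GCTC -> CGAG
Concatenate: AGGCTTGCTCCCGATTTCAACGAG (length 24; written aligned with the template, i.e. 3'->5').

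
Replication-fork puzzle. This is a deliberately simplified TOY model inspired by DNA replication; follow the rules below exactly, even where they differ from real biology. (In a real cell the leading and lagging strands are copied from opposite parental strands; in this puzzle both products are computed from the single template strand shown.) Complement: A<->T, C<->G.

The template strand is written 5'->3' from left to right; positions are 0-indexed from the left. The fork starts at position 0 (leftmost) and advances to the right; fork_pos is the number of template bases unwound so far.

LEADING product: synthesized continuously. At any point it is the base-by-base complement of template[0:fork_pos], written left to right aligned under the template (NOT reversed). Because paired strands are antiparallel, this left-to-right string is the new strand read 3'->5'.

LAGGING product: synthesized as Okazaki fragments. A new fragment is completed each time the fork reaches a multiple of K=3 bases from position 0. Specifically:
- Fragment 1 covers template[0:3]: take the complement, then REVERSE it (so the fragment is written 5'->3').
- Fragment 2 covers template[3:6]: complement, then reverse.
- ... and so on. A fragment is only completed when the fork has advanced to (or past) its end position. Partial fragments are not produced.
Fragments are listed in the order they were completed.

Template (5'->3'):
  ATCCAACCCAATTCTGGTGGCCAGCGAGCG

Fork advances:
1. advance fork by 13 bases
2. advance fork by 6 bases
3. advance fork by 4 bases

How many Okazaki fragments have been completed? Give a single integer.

Step 1: advance 13 -> fork_pos = 0 + 13 = 13. Reached multiple(s) of 3: 3, 6, 9, 12 -> fragments 1-4 completed (4 total).
Step 2: advance 6 -> fork_pos = 13 + 6 = 19. Reached multiple(s) of 3: 15, 18 -> fragments 5-6 completed (6 total).
Step 3: advance 4 -> fork_pos = 19 + 4 = 23. Reached multiple(s) of 3: 21 -> fragment 7 completed (7 total).
Check: final fork_pos = 23; the multiples of 3 that are <= 23 are 3..21 -> 23 // 3 = 7 completed fragment(s).

Answer: 7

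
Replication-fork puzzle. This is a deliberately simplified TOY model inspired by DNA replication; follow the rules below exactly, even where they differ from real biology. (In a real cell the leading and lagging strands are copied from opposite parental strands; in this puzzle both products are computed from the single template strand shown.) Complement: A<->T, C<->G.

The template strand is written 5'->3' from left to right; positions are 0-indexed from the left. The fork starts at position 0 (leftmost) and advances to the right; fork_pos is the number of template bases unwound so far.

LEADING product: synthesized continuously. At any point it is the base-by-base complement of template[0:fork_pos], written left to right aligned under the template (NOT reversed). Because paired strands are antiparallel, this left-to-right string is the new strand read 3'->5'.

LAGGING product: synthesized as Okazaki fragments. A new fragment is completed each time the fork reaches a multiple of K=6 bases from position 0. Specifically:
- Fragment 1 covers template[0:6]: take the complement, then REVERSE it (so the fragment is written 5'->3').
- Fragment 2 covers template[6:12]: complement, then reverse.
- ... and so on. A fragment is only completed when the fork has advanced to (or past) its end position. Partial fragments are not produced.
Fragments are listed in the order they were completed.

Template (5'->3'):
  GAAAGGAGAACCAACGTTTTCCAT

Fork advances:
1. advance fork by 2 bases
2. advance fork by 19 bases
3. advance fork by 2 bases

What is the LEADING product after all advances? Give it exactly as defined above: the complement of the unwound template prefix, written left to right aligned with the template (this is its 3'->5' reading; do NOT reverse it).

Answer: CTTTCCTCTTGGTTGCAAAAGGT

Derivation:
Step 1: advance 2 -> fork_pos = 0 + 2 = 2.
Step 2: advance 19 -> fork_pos = 2 + 19 = 21.
Step 3: advance 2 -> fork_pos = 21 + 2 = 23.
Unwound prefix: template[0:23] = GAAAGGAGAACCAACGTTTTCCA
Complement it base by base (A<->T, C<->G), keeping left-to-right order:
  [0:5] GAAAG -> CTTTC
  [5:10] GAGAA -> CTCTT
  [10:15] CCAAC -> GGTTG
  [15:20] GTTTT -> CAAAA
  [20:23] CCA -> GGT
Concatenate: CTTTCCTCTTGGTTGCAAAAGGT (length 23; written aligned with the template, i.e. 3'->5').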